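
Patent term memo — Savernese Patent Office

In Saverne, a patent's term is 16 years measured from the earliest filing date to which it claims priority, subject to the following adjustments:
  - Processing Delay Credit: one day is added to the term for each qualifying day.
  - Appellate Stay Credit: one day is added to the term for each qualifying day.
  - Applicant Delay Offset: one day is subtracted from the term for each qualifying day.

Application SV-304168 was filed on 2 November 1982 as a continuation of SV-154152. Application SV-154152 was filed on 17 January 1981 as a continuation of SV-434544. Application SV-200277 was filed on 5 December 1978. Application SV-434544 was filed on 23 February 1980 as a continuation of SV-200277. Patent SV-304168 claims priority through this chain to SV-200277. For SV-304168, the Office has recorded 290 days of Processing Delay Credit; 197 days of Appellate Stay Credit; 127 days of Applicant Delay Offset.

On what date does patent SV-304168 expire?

1995-11-30

Earliest priority filing: 5 December 1978.
Base term: 5 December 1978 + 16 years → 5 December 1994.
Processing Delay Credit: +290 days → 21 September 1995.
Appellate Stay Credit: +197 days → 5 April 1996.
Applicant Delay Offset: −127 days → 30 November 1995.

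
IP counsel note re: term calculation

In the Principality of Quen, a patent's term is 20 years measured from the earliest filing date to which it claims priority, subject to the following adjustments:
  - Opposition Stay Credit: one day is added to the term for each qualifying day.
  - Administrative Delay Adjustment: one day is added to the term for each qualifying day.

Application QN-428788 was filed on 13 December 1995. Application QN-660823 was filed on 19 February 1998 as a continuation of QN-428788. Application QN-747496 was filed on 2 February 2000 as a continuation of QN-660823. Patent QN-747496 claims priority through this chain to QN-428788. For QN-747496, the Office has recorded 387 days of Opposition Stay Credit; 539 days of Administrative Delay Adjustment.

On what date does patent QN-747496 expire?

Earliest priority filing: 13 December 1995.
Base term: 13 December 1995 + 20 years → 13 December 2015.
Opposition Stay Credit: +387 days → 3 January 2017.
Administrative Delay Adjustment: +539 days → 26 June 2018.

June 26, 2018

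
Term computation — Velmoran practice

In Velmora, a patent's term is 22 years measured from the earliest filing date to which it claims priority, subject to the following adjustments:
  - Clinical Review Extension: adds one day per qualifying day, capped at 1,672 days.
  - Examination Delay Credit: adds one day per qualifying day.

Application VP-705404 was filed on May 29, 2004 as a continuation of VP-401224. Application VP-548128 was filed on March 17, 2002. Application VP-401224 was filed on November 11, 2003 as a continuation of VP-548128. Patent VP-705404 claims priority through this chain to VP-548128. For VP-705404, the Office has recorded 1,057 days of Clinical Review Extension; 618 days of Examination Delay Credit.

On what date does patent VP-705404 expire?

2028-10-17

Earliest priority filing: 17 March 2002.
Base term: 17 March 2002 + 22 years → 17 March 2024.
Clinical Review Extension: 1057 days (within the 1672-day cap) → +1057 days → 7 February 2027.
Examination Delay Credit: +618 days → 17 October 2028.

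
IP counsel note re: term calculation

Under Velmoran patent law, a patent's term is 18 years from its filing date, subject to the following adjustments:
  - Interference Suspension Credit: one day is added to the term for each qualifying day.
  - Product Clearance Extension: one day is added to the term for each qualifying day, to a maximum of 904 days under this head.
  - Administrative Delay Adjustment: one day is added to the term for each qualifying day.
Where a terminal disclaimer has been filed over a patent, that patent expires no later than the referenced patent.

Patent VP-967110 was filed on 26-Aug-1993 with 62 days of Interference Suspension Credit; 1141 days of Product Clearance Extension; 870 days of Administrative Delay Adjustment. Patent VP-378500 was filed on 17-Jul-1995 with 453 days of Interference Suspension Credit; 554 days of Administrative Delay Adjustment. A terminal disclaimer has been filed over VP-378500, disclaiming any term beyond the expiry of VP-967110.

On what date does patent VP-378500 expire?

Natural term of VP-378500:
  Base: filing + 18 years → 17 July 2013.
  Interference Suspension Credit: +453 days → 13 October 2014.
  Administrative Delay Adjustment: +554 days → 19 April 2016.
Expiry of referenced patent VP-967110:
  Base: filing + 18 years → 26 August 2011.
  Interference Suspension Credit: +62 days → 27 October 2011.
  Product Clearance Extension: 1141 days claimed exceeds the 904-day cap, so +904 days → 18 April 2014.
  Administrative Delay Adjustment: +870 days → 4 September 2016.
Terminal disclaimer: VP-378500 expires on the earlier of 19 April 2016 and 4 September 2016.

2016-04-19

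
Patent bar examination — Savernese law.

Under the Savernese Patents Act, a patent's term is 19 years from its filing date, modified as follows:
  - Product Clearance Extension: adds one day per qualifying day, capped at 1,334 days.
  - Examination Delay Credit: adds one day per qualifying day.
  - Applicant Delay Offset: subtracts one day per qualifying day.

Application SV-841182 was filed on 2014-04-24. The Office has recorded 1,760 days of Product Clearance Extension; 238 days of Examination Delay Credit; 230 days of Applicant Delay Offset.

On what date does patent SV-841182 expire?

Base term: filing date + 19 years → 24 April 2033.
Product Clearance Extension: 1760 days claimed exceeds the 1334-day cap, so +1334 days → 18 December 2036.
Examination Delay Credit: +238 days → 13 August 2037.
Applicant Delay Offset: −230 days → 26 December 2036.

December 26, 2036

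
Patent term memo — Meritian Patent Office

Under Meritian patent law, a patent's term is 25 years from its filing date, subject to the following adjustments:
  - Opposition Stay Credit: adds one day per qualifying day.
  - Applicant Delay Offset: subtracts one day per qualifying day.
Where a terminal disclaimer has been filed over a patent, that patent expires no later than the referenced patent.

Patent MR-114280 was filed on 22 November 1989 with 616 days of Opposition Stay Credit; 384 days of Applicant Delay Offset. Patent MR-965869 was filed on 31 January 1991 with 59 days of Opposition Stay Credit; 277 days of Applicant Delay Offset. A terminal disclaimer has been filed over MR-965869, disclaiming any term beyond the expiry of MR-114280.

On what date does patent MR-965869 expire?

Natural term of MR-965869:
  Base: filing + 25 years → 31 January 2016.
  Opposition Stay Credit: +59 days → 30 March 2016.
  Applicant Delay Offset: −277 days → 27 June 2015.
Expiry of referenced patent MR-114280:
  Base: filing + 25 years → 22 November 2014.
  Opposition Stay Credit: +616 days → 30 July 2016.
  Applicant Delay Offset: −384 days → 12 July 2015.
Terminal disclaimer: MR-965869 expires on the earlier of 27 June 2015 and 12 July 2015.

June 27, 2015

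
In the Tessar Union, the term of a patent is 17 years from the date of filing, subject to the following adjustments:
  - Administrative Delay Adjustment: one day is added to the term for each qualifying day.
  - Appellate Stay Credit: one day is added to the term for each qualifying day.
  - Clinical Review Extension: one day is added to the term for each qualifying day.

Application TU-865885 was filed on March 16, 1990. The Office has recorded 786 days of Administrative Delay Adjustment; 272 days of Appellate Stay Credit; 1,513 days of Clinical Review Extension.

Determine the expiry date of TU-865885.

Base term: filing date + 17 years → 16 March 2007.
Administrative Delay Adjustment: +786 days → 10 May 2009.
Appellate Stay Credit: +272 days → 6 February 2010.
Clinical Review Extension: +1513 days → 30 March 2014.

March 30, 2014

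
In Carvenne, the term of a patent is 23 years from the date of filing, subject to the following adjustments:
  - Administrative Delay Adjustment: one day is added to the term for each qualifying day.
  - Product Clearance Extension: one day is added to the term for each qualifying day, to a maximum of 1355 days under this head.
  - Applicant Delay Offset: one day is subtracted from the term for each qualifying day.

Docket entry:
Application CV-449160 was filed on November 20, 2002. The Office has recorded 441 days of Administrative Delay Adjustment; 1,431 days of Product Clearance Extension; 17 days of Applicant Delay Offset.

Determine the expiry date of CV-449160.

Base term: filing date + 23 years → 20 November 2025.
Administrative Delay Adjustment: +441 days → 4 February 2027.
Product Clearance Extension: 1431 days claimed exceeds the 1355-day cap, so +1355 days → 21 October 2030.
Applicant Delay Offset: −17 days → 4 October 2030.

2030-10-04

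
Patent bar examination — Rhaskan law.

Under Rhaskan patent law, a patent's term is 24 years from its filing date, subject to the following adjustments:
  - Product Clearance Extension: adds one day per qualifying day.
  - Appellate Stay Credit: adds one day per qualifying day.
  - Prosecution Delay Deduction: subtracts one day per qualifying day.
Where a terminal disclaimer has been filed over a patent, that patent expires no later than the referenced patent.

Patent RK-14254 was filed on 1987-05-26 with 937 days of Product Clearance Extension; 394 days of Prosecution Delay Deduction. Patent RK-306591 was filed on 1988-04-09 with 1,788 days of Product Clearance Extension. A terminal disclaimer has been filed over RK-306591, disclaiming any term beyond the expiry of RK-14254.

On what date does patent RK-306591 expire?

November 19, 2012

Natural term of RK-306591:
  Base: filing + 24 years → 9 April 2012.
  Product Clearance Extension: +1788 days → 2 March 2017.
Expiry of referenced patent RK-14254:
  Base: filing + 24 years → 26 May 2011.
  Product Clearance Extension: +937 days → 18 December 2013.
  Prosecution Delay Deduction: −394 days → 19 November 2012.
Terminal disclaimer: RK-306591 expires on the earlier of 2 March 2017 and 19 November 2012.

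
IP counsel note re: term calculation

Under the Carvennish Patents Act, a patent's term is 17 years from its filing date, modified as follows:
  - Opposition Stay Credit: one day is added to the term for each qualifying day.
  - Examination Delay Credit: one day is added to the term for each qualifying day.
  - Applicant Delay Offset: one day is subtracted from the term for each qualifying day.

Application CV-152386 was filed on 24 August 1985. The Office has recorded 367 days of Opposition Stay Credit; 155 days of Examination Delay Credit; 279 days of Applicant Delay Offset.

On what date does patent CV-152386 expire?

April 24, 2003

Base term: filing date + 17 years → 24 August 2002.
Opposition Stay Credit: +367 days → 26 August 2003.
Examination Delay Credit: +155 days → 28 January 2004.
Applicant Delay Offset: −279 days → 24 April 2003.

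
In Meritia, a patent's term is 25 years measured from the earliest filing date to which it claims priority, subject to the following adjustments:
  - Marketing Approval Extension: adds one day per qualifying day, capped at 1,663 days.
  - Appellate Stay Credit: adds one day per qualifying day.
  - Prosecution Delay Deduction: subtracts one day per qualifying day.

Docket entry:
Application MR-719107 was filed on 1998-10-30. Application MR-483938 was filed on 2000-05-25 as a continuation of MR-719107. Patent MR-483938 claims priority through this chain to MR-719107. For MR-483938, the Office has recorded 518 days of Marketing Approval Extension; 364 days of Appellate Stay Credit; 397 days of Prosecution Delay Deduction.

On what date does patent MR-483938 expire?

Earliest priority filing: 30 October 1998.
Base term: 30 October 1998 + 25 years → 30 October 2023.
Marketing Approval Extension: 518 days (within the 1663-day cap) → +518 days → 31 March 2025.
Appellate Stay Credit: +364 days → 30 March 2026.
Prosecution Delay Deduction: −397 days → 26 February 2025.

February 26, 2025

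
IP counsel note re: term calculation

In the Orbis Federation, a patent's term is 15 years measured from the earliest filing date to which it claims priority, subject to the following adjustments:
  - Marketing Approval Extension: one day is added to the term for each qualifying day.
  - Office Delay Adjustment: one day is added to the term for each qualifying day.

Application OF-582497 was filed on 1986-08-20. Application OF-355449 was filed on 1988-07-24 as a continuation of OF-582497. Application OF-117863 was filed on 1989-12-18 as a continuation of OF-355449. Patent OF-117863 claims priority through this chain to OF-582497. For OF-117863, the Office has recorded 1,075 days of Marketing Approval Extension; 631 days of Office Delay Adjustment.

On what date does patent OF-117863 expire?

Earliest priority filing: 20 August 1986.
Base term: 20 August 1986 + 15 years → 20 August 2001.
Marketing Approval Extension: +1075 days → 30 July 2004.
Office Delay Adjustment: +631 days → 22 April 2006.

April 22, 2006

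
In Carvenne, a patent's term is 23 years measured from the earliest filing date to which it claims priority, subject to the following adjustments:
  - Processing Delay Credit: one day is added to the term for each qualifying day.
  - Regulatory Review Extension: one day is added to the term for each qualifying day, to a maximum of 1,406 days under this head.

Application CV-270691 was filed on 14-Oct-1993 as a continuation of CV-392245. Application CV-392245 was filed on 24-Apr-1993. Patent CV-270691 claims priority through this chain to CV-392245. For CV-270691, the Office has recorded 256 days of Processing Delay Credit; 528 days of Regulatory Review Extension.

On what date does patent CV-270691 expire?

Earliest priority filing: 24 April 1993.
Base term: 24 April 1993 + 23 years → 24 April 2016.
Processing Delay Credit: +256 days → 5 January 2017.
Regulatory Review Extension: 528 days (within the 1406-day cap) → +528 days → 17 June 2018.

June 17, 2018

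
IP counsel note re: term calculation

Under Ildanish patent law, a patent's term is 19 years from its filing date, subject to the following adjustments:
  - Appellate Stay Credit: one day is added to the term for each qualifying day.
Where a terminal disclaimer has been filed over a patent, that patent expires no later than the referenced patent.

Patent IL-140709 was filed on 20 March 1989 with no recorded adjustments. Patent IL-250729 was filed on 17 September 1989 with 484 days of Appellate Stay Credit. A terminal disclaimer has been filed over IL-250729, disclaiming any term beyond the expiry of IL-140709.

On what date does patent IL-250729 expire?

Natural term of IL-250729:
  Base: filing + 19 years → 17 September 2008.
  Appellate Stay Credit: +484 days → 14 January 2010.
Expiry of referenced patent IL-140709:
  Base: filing + 19 years → 20 March 2008.
Terminal disclaimer: IL-250729 expires on the earlier of 14 January 2010 and 20 March 2008.

March 20, 2008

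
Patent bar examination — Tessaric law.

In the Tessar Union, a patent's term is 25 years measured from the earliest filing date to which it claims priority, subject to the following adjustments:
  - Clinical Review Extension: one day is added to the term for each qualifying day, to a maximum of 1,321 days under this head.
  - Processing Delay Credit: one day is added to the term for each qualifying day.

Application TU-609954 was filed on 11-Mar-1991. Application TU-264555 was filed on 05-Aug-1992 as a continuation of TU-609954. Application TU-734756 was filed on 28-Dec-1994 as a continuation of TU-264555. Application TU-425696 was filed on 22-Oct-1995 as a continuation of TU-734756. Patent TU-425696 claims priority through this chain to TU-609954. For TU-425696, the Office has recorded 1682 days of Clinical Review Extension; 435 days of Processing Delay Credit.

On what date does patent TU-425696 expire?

2020-12-31

Earliest priority filing: 11 March 1991.
Base term: 11 March 1991 + 25 years → 11 March 2016.
Clinical Review Extension: 1682 days claimed exceeds the 1321-day cap, so +1321 days → 23 October 2019.
Processing Delay Credit: +435 days → 31 December 2020.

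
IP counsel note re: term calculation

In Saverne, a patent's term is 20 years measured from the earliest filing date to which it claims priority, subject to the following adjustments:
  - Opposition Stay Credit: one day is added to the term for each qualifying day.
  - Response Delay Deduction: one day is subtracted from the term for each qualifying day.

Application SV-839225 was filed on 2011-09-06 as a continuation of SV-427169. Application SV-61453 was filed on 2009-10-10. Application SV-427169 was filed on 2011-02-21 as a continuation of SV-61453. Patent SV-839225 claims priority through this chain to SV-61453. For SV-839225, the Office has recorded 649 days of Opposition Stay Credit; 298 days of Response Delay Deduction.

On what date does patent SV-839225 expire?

2030-09-26

Earliest priority filing: 10 October 2009.
Base term: 10 October 2009 + 20 years → 10 October 2029.
Opposition Stay Credit: +649 days → 21 July 2031.
Response Delay Deduction: −298 days → 26 September 2030.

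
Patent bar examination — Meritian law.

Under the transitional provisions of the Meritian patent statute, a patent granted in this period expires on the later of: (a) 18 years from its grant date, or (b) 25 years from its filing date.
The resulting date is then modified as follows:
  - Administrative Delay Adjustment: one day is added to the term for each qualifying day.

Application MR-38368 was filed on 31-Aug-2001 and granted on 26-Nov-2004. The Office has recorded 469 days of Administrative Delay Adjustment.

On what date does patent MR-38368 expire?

(a) grant + 18 years → 26 November 2022.
(b) filing + 25 years → 31 August 2026.
Later of the two: 31 August 2026.
Administrative Delay Adjustment: +469 days → 13 December 2027.

2027-12-13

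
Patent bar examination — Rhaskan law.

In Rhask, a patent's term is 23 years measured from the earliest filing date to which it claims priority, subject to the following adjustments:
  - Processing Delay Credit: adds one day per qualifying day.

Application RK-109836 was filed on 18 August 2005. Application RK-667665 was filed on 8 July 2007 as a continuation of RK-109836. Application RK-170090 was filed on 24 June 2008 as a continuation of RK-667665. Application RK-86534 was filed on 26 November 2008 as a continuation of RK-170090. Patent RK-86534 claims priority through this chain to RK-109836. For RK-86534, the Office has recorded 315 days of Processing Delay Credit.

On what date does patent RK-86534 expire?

Earliest priority filing: 18 August 2005.
Base term: 18 August 2005 + 23 years → 18 August 2028.
Processing Delay Credit: +315 days → 29 June 2029.

June 29, 2029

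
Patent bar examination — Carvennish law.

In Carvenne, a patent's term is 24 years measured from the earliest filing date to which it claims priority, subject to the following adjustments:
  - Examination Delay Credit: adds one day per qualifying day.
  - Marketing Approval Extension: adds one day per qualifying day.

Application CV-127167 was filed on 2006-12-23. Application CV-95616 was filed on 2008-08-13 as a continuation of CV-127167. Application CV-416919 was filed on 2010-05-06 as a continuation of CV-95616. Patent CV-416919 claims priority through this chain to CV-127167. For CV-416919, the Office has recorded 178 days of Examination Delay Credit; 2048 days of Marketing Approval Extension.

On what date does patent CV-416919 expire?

Earliest priority filing: 23 December 2006.
Base term: 23 December 2006 + 24 years → 23 December 2030.
Examination Delay Credit: +178 days → 19 June 2031.
Marketing Approval Extension: +2048 days → 26 January 2037.

January 26, 2037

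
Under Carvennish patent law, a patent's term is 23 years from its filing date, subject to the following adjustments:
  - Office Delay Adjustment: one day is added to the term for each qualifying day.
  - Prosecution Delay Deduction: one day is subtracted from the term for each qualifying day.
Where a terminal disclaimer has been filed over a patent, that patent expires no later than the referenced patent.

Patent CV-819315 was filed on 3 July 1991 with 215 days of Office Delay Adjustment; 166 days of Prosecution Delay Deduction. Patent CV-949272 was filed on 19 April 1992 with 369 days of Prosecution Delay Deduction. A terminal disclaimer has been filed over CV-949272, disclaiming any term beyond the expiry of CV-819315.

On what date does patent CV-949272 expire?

April 15, 2014

Natural term of CV-949272:
  Base: filing + 23 years → 19 April 2015.
  Prosecution Delay Deduction: −369 days → 15 April 2014.
Expiry of referenced patent CV-819315:
  Base: filing + 23 years → 3 July 2014.
  Office Delay Adjustment: +215 days → 3 February 2015.
  Prosecution Delay Deduction: −166 days → 21 August 2014.
Terminal disclaimer: CV-949272 expires on the earlier of 15 April 2014 and 21 August 2014.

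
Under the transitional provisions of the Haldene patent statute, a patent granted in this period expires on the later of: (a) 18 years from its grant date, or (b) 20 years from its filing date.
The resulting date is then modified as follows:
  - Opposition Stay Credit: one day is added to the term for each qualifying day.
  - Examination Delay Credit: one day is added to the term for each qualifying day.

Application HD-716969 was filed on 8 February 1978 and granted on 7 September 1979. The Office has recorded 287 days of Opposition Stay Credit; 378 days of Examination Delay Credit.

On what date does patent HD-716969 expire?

(a) grant + 18 years → 7 September 1997.
(b) filing + 20 years → 8 February 1998.
Later of the two: 8 February 1998.
Opposition Stay Credit: +287 days → 22 November 1998.
Examination Delay Credit: +378 days → 5 December 1999.

1999-12-05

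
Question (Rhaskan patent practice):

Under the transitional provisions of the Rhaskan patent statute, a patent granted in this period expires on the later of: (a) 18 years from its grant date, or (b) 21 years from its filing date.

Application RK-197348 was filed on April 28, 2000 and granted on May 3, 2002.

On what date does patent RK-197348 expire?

(a) grant + 18 years → 3 May 2020.
(b) filing + 21 years → 28 April 2021.
Later of the two: 28 April 2021.

April 28, 2021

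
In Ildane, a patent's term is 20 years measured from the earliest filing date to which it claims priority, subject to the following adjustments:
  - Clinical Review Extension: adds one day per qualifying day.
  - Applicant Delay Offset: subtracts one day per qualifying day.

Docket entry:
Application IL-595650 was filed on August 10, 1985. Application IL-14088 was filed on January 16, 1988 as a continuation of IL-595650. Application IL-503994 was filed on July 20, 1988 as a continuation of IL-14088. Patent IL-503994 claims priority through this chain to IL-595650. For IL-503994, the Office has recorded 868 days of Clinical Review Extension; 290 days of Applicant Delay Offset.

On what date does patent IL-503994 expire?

Earliest priority filing: 10 August 1985.
Base term: 10 August 1985 + 20 years → 10 August 2005.
Clinical Review Extension: +868 days → 26 December 2007.
Applicant Delay Offset: −290 days → 11 March 2007.

March 11, 2007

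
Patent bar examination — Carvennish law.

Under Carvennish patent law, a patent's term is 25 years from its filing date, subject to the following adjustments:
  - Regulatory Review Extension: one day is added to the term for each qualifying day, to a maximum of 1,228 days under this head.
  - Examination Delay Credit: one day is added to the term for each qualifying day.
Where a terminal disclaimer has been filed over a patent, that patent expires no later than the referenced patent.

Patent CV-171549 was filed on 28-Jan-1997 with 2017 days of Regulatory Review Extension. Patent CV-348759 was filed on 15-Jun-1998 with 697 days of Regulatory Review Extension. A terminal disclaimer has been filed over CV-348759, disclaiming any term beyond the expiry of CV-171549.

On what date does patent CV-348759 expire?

2025-05-12

Natural term of CV-348759:
  Base: filing + 25 years → 15 June 2023.
  Regulatory Review Extension: 697 days (within the 1228-day cap) → +697 days → 12 May 2025.
Expiry of referenced patent CV-171549:
  Base: filing + 25 years → 28 January 2022.
  Regulatory Review Extension: 2017 days claimed exceeds the 1228-day cap, so +1228 days → 9 June 2025.
Terminal disclaimer: CV-348759 expires on the earlier of 12 May 2025 and 9 June 2025.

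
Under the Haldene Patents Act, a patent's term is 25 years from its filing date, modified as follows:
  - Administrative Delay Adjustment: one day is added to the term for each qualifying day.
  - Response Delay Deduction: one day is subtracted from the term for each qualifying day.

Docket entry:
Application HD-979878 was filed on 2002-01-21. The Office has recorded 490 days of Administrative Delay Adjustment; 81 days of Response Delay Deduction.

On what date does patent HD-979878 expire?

Base term: filing date + 25 years → 21 January 2027.
Administrative Delay Adjustment: +490 days → 25 May 2028.
Response Delay Deduction: −81 days → 5 March 2028.

March 5, 2028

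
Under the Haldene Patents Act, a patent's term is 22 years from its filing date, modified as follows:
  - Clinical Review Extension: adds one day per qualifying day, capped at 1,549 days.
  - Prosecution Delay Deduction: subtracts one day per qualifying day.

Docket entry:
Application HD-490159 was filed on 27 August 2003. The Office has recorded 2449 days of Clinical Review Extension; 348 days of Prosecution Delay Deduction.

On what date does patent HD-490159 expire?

2028-12-10

Base term: filing date + 22 years → 27 August 2025.
Clinical Review Extension: 2449 days claimed exceeds the 1549-day cap, so +1549 days → 23 November 2029.
Prosecution Delay Deduction: −348 days → 10 December 2028.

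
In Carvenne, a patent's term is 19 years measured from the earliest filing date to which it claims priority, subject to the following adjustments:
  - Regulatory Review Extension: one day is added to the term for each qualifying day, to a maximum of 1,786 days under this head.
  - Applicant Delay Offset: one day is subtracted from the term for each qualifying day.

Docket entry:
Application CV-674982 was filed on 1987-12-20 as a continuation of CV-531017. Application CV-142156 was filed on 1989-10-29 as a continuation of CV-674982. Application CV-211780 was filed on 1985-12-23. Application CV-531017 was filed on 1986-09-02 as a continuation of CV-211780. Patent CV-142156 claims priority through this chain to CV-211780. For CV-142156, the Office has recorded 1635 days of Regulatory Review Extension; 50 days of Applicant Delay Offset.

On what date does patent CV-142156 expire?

Earliest priority filing: 23 December 1985.
Base term: 23 December 1985 + 19 years → 23 December 2004.
Regulatory Review Extension: 1635 days (within the 1786-day cap) → +1635 days → 15 June 2009.
Applicant Delay Offset: −50 days → 26 April 2009.

April 26, 2009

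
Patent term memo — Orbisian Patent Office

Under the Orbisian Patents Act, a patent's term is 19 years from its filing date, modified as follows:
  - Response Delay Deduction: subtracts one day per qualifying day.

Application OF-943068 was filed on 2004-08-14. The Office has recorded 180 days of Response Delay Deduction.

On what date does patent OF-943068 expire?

February 15, 2023

Base term: filing date + 19 years → 14 August 2023.
Response Delay Deduction: −180 days → 15 February 2023.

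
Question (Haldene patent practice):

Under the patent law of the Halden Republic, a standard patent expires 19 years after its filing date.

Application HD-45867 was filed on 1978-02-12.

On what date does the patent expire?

1997-02-12

Filing date + 19 years → 12 February 1997.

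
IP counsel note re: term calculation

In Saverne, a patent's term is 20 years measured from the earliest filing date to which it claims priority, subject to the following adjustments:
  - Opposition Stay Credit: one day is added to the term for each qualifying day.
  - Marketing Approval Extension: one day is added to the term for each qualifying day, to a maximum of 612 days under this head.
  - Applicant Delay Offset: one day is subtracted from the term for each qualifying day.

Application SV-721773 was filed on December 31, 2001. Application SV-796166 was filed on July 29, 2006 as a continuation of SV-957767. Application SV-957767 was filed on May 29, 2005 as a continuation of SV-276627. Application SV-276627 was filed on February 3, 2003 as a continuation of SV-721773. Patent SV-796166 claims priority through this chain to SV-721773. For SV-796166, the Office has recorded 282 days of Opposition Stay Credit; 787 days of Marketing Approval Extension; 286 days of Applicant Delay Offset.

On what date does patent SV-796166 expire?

Earliest priority filing: 31 December 2001.
Base term: 31 December 2001 + 20 years → 31 December 2021.
Opposition Stay Credit: +282 days → 9 October 2022.
Marketing Approval Extension: 787 days claimed exceeds the 612-day cap, so +612 days → 12 June 2024.
Applicant Delay Offset: −286 days → 31 August 2023.

2023-08-31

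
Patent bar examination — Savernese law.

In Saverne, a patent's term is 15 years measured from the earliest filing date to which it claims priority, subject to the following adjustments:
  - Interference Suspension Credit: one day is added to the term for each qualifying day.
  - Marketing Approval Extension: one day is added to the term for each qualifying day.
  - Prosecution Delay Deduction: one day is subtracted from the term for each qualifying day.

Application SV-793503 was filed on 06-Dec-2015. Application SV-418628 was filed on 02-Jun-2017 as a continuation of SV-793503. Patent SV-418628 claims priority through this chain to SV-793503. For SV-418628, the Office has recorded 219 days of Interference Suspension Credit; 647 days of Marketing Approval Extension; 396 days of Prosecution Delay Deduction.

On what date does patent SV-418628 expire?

2032-03-20

Earliest priority filing: 6 December 2015.
Base term: 6 December 2015 + 15 years → 6 December 2030.
Interference Suspension Credit: +219 days → 13 July 2031.
Marketing Approval Extension: +647 days → 20 April 2033.
Prosecution Delay Deduction: −396 days → 20 March 2032.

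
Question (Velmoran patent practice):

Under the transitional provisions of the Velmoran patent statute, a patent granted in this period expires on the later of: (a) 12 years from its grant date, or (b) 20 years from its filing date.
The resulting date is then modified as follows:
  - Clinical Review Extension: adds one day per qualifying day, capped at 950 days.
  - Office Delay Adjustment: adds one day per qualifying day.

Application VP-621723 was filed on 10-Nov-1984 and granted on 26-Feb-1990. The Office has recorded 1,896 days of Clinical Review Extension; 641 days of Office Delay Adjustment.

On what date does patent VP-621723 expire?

March 20, 2009

(a) grant + 12 years → 26 February 2002.
(b) filing + 20 years → 10 November 2004.
Later of the two: 10 November 2004.
Clinical Review Extension: 1896 days claimed exceeds the 950-day cap, so +950 days → 18 June 2007.
Office Delay Adjustment: +641 days → 20 March 2009.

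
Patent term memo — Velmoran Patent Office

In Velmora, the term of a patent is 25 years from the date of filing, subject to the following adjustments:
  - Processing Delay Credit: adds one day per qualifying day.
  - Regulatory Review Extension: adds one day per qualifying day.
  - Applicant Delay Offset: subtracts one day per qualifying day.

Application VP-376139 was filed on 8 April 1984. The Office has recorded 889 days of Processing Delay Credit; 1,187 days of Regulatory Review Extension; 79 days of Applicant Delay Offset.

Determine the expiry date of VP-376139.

2014-09-26

Base term: filing date + 25 years → 8 April 2009.
Processing Delay Credit: +889 days → 14 September 2011.
Regulatory Review Extension: +1187 days → 14 December 2014.
Applicant Delay Offset: −79 days → 26 September 2014.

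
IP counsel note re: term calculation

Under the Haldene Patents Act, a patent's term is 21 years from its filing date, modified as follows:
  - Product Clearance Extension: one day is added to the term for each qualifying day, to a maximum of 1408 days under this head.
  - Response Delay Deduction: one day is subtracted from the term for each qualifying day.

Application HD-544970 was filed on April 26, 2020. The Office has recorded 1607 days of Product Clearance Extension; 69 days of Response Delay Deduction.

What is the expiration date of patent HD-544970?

Base term: filing date + 21 years → 26 April 2041.
Product Clearance Extension: 1607 days claimed exceeds the 1408-day cap, so +1408 days → 4 March 2045.
Response Delay Deduction: −69 days → 25 December 2044.

2044-12-25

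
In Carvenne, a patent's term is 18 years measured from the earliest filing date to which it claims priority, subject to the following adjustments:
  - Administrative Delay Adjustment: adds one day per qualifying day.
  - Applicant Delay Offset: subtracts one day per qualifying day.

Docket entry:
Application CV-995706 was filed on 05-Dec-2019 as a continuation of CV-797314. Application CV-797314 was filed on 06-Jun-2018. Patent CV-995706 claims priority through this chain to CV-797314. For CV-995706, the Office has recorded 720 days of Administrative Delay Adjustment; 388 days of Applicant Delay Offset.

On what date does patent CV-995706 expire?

2037-05-04

Earliest priority filing: 6 June 2018.
Base term: 6 June 2018 + 18 years → 6 June 2036.
Administrative Delay Adjustment: +720 days → 27 May 2038.
Applicant Delay Offset: −388 days → 4 May 2037.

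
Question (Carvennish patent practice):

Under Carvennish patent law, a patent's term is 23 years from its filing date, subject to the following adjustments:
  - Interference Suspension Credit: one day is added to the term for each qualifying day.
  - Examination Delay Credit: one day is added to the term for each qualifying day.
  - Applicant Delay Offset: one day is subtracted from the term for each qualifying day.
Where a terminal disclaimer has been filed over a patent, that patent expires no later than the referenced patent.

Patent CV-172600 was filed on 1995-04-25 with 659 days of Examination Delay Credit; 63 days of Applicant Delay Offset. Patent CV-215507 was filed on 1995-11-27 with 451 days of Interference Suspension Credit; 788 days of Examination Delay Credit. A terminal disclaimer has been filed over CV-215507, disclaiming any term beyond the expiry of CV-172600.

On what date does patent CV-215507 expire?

Natural term of CV-215507:
  Base: filing + 23 years → 27 November 2018.
  Interference Suspension Credit: +451 days → 21 February 2020.
  Examination Delay Credit: +788 days → 19 April 2022.
Expiry of referenced patent CV-172600:
  Base: filing + 23 years → 25 April 2018.
  Examination Delay Credit: +659 days → 13 February 2020.
  Applicant Delay Offset: −63 days → 12 December 2019.
Terminal disclaimer: CV-215507 expires on the earlier of 19 April 2022 and 12 December 2019.

2019-12-12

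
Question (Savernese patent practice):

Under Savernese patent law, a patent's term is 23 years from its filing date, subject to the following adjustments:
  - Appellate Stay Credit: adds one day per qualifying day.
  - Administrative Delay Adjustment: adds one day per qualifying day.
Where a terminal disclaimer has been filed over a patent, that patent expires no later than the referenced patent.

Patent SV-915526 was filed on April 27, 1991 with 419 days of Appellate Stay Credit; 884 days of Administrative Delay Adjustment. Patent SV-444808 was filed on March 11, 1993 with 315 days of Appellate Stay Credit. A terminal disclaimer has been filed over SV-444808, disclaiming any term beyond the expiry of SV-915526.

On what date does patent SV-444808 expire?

Natural term of SV-444808:
  Base: filing + 23 years → 11 March 2016.
  Appellate Stay Credit: +315 days → 20 January 2017.
Expiry of referenced patent SV-915526:
  Base: filing + 23 years → 27 April 2014.
  Appellate Stay Credit: +419 days → 20 June 2015.
  Administrative Delay Adjustment: +884 days → 20 November 2017.
Terminal disclaimer: SV-444808 expires on the earlier of 20 January 2017 and 20 November 2017.

January 20, 2017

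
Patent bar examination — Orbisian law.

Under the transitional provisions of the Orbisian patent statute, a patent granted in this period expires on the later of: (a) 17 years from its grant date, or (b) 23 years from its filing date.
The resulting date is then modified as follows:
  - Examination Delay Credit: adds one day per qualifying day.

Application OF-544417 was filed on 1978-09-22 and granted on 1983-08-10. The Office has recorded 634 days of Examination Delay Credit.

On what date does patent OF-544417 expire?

(a) grant + 17 years → 10 August 2000.
(b) filing + 23 years → 22 September 2001.
Later of the two: 22 September 2001.
Examination Delay Credit: +634 days → 18 June 2003.

June 18, 2003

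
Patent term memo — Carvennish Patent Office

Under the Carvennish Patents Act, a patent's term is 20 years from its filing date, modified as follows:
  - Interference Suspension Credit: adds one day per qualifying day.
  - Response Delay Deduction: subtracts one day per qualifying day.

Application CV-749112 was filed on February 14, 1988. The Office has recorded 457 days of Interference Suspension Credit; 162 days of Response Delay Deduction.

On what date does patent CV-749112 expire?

Base term: filing date + 20 years → 14 February 2008.
Interference Suspension Credit: +457 days → 16 May 2009.
Response Delay Deduction: −162 days → 5 December 2008.

December 5, 2008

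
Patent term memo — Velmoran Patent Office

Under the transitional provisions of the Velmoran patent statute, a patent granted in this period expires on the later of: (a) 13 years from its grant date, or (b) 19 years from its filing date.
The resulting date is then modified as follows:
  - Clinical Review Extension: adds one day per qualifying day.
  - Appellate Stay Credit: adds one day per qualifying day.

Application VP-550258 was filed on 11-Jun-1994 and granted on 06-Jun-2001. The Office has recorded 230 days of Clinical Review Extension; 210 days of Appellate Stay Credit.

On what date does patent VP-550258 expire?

August 20, 2015

(a) grant + 13 years → 6 June 2014.
(b) filing + 19 years → 11 June 2013.
Later of the two: 6 June 2014.
Clinical Review Extension: +230 days → 22 January 2015.
Appellate Stay Credit: +210 days → 20 August 2015.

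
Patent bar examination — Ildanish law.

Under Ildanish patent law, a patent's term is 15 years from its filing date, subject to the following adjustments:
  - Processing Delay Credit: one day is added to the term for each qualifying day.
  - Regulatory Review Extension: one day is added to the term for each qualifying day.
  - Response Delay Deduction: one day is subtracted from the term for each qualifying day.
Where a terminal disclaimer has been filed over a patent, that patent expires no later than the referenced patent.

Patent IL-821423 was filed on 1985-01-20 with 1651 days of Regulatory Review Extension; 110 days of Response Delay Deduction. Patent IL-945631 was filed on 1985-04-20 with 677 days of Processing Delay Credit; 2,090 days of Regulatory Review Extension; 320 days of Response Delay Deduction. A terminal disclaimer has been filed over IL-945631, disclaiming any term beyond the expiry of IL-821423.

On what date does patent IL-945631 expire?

2004-04-09

Natural term of IL-945631:
  Base: filing + 15 years → 20 April 2000.
  Processing Delay Credit: +677 days → 26 February 2002.
  Regulatory Review Extension: +2090 days → 17 November 2007.
  Response Delay Deduction: −320 days → 1 January 2007.
Expiry of referenced patent IL-821423:
  Base: filing + 15 years → 20 January 2000.
  Regulatory Review Extension: +1651 days → 28 July 2004.
  Response Delay Deduction: −110 days → 9 April 2004.
Terminal disclaimer: IL-945631 expires on the earlier of 1 January 2007 and 9 April 2004.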